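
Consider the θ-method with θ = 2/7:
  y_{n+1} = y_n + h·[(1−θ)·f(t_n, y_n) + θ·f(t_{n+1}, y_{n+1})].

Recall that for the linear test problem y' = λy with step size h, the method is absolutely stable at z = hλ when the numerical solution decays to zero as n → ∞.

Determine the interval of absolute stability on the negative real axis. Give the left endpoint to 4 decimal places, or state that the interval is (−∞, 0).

With y'=λy (z=hλ):
  y_{n+1} = y_n + z·[5/7·y_n + 2/7·y_{n+1}] ⇒ (1 − 2/7z)y_{n+1} = (1 + 5/7z)y_n
  Hence R(z) = (1 + 5/7z)/(1 − 2/7z).

Boundary: |R(x)|=1, x<0.
x=-1.75: |R|=0.1667
R=−1: 1+5/7x = −1+2/7x ⇒ -3/7x=2 ⇒ x=2/(-3/7)=-4.6667
Confirm numerically:
  x=-4.129: |R|=0.89428 <1
  x=-3.382: |R|=0.71999 <1
  x=-2.979: |R|=0.60928 <1
  x=-5.016: |R|=1.06153 >1
  x=-4.980: |R|=1.05542 >1
  x=-4.754: |R|=1.01587 >1
So |R|<1 on (-4.6667, 0).

(-4.6667, 0).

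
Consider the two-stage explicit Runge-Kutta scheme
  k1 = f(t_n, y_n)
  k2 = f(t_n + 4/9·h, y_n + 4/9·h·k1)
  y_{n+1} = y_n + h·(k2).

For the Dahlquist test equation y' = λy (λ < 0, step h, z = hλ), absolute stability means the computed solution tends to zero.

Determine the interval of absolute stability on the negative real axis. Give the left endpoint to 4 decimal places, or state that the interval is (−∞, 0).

With y'=λy (z=hλ):
  k1=λy_n ⇒ h·k1=z·y_n;  k2=λ(1+4/9z)y_n ⇒ h·k2=z(1+4/9z)y_n
  y_{n+1}/y_n = 1 + z(1+4/9z) = 1 + z + 4/9z²
  so R(z) = 1 + z + 4/9z².

Boundary: |R(x)|=1, x<0.
x=-1.04: |R|=0.4407
R=1: x+4/9x²=0 ⇒ x=−9/4=-2.2500; min R=1−1/(4·4/9)=0.4375>−1
Confirm numerically:
  x=-2.109: |R|=0.86784 <1
  x=-2.058: |R|=0.82438 <1
  x=-1.947: |R|=0.73780 <1
  x=-2.625: |R|=1.43750 >1
  x=-2.537: |R|=1.32361 >1
  x=-2.503: |R|=1.28145 >1
Stable set (-2.2500, 0).

z∈(-2.2500,0).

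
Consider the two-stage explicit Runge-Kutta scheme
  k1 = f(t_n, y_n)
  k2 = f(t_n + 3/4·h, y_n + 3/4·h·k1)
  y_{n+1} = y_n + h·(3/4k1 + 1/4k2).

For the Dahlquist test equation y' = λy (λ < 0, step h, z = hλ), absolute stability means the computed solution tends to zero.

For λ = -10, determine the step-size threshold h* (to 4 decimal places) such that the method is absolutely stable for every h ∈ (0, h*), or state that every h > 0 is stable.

On y'=λy, z=hλ:
  k1=λy_n ⇒ h·k1=z·y_n;  k2=λ(1+3/4z)y_n ⇒ h·k2=z(1+3/4z)y_n
  y_{n+1}/y_n = 1 + 3/4z + 1/4z(1+3/4z) = 1 + z + 3/16z²
  R(z) = 1 + z + 3/16z².

Need |R(x)|<1, x<0.
x=-1.56: |R|=0.1037
R=1: x+3/16x²=0 ⇒ x=−16/3=-5.3333; min R=1−1/(4·3/16)=-0.3333>−1
Confirm numerically:
  x=-5.197: |R|=0.86715 <1
  x=-4.334: |R|=0.18792 <1
  x=-3.692: |R|=0.13621 <1
  x=-3.377: |R|=0.23873 <1
  x=-5.878: |R|=1.60029 >1
  x=-5.610: |R|=1.29102 >1
  x=-5.439: |R|=1.10776 >1
So |R|<1 on (-5.3333, 0).

(-5.3333,0); λ=-10 ⇒ h* = (16/3)/10 = 0.5333.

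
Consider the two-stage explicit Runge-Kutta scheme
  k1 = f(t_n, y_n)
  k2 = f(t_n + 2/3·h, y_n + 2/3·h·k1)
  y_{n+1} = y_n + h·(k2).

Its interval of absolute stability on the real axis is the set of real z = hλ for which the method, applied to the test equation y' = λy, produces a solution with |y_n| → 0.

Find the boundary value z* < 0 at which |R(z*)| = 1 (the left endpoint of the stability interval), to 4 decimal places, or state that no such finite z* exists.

left endpoint -1.5000.

Set f=λy, z=hλ:
  k1=λy_n ⇒ h·k1=z·y_n;  k2=λ(1+2/3z)y_n ⇒ h·k2=z(1+2/3z)y_n
  y_{n+1}/y_n = 1 + z(1+2/3z) = 1 + z + 2/3z²
  Hence R(z) = 1 + z + 2/3z².

Need |R(x)|<1, x<0.
x=-1.02: |R|=0.6736
R=1: x+2/3x²=0 ⇒ x=−3/2=-1.5000; min R=1−1/(4·2/3)=0.6250>−1
Confirm numerically:
  x=-1.260: |R|=0.79840 <1
  x=-1.249: |R|=0.79100 <1
  x=-0.903: |R|=0.64061 <1
  x=-0.676: |R|=0.62865 <1
  x=-2.031: |R|=1.71897 >1
  x=-1.961: |R|=1.60268 >1
  x=-1.555: |R|=1.05702 >1
So |R|<1 on (-1.5000, 0).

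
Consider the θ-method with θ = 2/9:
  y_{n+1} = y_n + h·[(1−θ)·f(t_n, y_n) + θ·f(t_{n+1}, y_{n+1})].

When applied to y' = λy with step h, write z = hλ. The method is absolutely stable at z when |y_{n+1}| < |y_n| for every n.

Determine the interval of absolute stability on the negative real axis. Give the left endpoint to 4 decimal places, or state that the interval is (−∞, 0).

Test eqn y'=λy, z=hλ:
  y_{n+1} = y_n + z·[7/9·y_n + 2/9·y_{n+1}] ⇒ (1 − 2/9z)y_{n+1} = (1 + 7/9z)y_n
  so R(z) = (1 + 7/9z)/(1 − 2/9z).

Boundary: |R(x)|=1, x<0.
x=-1.43: |R|=0.0852
R=−1: 1+7/9x = −1+2/9x ⇒ -5/9x=2 ⇒ x=2/(-5/9)=-3.6000
Confirm numerically:
  x=-2.608: |R|=0.65110 <1
  x=-1.593: |R|=0.17651 <1
  x=-1.531: |R|=0.14235 <1
  x=-3.816: |R|=1.06494 >1
  x=-3.809: |R|=1.06288 >1
Stable set (-3.6000, 0).

z∈(-3.6000,0).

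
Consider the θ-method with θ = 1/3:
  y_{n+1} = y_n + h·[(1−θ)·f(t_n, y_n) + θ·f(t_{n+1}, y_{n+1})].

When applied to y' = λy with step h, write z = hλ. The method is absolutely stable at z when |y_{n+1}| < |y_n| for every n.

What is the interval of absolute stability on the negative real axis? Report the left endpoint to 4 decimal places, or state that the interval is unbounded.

With y'=λy (z=hλ):
  y_{n+1} = y_n + z·[2/3·y_n + 1/3·y_{n+1}] ⇒ (1 − 1/3z)y_{n+1} = (1 + 2/3z)y_n
  so R(z) = (1 + 2/3z)/(1 − 1/3z).

Boundary: |R(x)|=1, x<0.
x=-0.31: |R|=0.7190
R=−1: 1+2/3x = −1+1/3x ⇒ -1/3x=2 ⇒ x=2/(-1/3)=-6.0000
Confirm numerically:
  x=-4.041: |R|=0.72177 <1
  x=-3.582: |R|=0.63263 <1
  x=-2.597: |R|=0.39200 <1
  x=-6.599: |R|=1.06240 >1
  x=-6.554: |R|=1.05799 >1
  x=-6.232: |R|=1.02513 >1
Interval (-6.0000, 0).

z∈(-6.0000,0).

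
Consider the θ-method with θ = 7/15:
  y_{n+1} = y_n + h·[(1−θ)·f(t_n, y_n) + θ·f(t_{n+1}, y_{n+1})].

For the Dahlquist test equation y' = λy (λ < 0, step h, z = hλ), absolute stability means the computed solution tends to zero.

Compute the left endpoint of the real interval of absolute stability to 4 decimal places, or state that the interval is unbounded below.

With y'=λy (z=hλ):
  y_{n+1} = y_n + z·[8/15·y_n + 7/15·y_{n+1}] ⇒ (1 − 7/15z)y_{n+1} = (1 + 8/15z)y_n
  Hence R(z) = (1 + 8/15z)/(1 − 7/15z).

Solve |R(x)|<1 on ℝ⁻.
x=-0.53: |R|=0.5751
R=−1: 1+8/15x = −1+7/15x ⇒ -1/15x=2 ⇒ x=2/(-1/15)=-30.0000
Confirm numerically:
  x=-29.837: |R|=0.99927 <1
  x=-28.695: |R|=0.99395 <1
  x=-13.398: |R|=0.84739 <1
  x=-30.381: |R|=1.00167 >1
  x=-30.347: |R|=1.00153 >1
Stable set (-30.0000, 0).

left endpoint -30.0000.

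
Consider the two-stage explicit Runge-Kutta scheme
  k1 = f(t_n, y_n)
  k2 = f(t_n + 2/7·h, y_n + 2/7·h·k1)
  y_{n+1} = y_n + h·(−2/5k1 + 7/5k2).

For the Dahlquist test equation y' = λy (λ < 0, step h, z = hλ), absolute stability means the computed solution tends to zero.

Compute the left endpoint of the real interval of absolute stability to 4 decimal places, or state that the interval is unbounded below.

left endpoint -2.5000.

With y'=λy (z=hλ):
  k1=λy_n ⇒ h·k1=z·y_n;  k2=λ(1+2/7z)y_n ⇒ h·k2=z(1+2/7z)y_n
  y_{n+1}/y_n = 1 − 2/5z + 7/5z(1+2/7z) = 1 + z + 2/5z²
  ⇒ R(z) = 1 + z + 2/5z².

Find x<0 with |R(x)|<1.
x=-0.7: |R|=0.4960
R=1: x+2/5x²=0 ⇒ x=−5/2=-2.5000; min R=1−1/(4·2/5)=0.3750>−1
Confirm numerically:
  x=-2.018: |R|=0.61093 <1
  x=-1.109: |R|=0.38295 <1
  x=-1.056: |R|=0.39005 <1
  x=-2.954: |R|=1.53645 >1
  x=-2.600: |R|=1.10400 >1
Stable set (-2.5000, 0).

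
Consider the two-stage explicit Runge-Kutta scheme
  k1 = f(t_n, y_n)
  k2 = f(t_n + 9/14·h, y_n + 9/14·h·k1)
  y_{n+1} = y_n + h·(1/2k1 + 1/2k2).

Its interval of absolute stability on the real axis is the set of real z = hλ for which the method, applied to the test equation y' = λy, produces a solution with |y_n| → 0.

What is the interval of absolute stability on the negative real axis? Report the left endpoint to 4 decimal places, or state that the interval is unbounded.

z∈(-3.1111,0).

Set f=λy, z=hλ:
  k1=λy_n ⇒ h·k1=z·y_n;  k2=λ(1+9/14z)y_n ⇒ h·k2=z(1+9/14z)y_n
  y_{n+1}/y_n = 1 + 1/2z + 1/2z(1+9/14z) = 1 + z + 9/28z²
  Hence R(z) = 1 + z + 9/28z².

Need |R(x)|<1, x<0.
x=-0.69: |R|=0.4630
R=1: x+9/28x²=0 ⇒ x=−28/9=-3.1111; min R=1−1/(4·9/28)=0.2222>−1
Confirm numerically:
  x=-2.897: |R|=0.80062 <1
  x=-1.952: |R|=0.27274 <1
  x=-1.251: |R|=0.25204 <1
  x=-3.687: |R|=1.68249 >1
  x=-3.410: |R|=1.32760 >1
  x=-3.211: |R|=1.10310 >1
Interval (-3.1111, 0).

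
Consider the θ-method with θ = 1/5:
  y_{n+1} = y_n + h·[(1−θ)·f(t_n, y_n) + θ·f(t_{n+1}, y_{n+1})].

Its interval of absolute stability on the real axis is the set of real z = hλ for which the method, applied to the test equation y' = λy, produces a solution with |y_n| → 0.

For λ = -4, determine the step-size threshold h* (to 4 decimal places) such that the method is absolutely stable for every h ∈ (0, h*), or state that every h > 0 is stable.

(-3.3333,0); λ=-4 ⇒ h* = (10/3)/4 = 0.8333.

On y'=λy, z=hλ:
  y_{n+1} = y_n + z·[4/5·y_n + 1/5·y_{n+1}] ⇒ (1 − 1/5z)y_{n+1} = (1 + 4/5z)y_n
  so R(z) = (1 + 4/5z)/(1 − 1/5z).

Need |R(x)|<1, x<0.
x=-1.08: |R|=0.1118
R=−1: 1+4/5x = −1+1/5x ⇒ -3/5x=2 ⇒ x=2/(-3/5)=-3.3333
Confirm numerically:
  x=-2.709: |R|=0.75704 <1
  x=-1.910: |R|=0.38205 <1
  x=-1.493: |R|=0.14970 <1
  x=-3.779: |R|=1.15230 >1
  x=-3.743: |R|=1.14057 >1
Stable set (-3.3333, 0).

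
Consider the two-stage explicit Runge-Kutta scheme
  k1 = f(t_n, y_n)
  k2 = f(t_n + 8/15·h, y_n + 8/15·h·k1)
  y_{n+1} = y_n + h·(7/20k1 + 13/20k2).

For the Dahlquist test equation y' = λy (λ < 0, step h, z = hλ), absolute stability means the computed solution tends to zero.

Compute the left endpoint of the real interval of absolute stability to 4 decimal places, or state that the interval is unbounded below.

left endpoint -2.8846.

With y'=λy (z=hλ):
  k1=λy_n ⇒ h·k1=z·y_n;  k2=λ(1+8/15z)y_n ⇒ h·k2=z(1+8/15z)y_n
  y_{n+1}/y_n = 1 + 7/20z + 13/20z(1+8/15z) = 1 + z + 26/75z²
  Hence R(z) = 1 + z + 26/75z².

Solve |R(x)|<1 on ℝ⁻.
x=-0.35: |R|=0.6925
R=1: x+26/75x²=0 ⇒ x=−75/26=-2.8846; min R=1−1/(4·26/75)=0.2788>−1
Confirm numerically:
  x=-2.280: |R|=0.52211 <1
  x=-2.191: |R|=0.47317 <1
  x=-1.914: |R|=0.35598 <1
  x=-1.850: |R|=0.33647 <1
  x=-3.060: |R|=1.18605 >1
  x=-3.041: |R|=1.16486 >1
Interval (-2.8846, 0).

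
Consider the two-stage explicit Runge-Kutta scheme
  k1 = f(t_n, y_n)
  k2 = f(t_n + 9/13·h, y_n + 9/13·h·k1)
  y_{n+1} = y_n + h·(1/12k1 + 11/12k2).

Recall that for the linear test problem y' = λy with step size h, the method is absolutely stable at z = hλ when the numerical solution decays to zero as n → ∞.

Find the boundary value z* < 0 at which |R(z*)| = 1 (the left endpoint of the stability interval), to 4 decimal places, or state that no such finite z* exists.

left endpoint -1.5758.

Set f=λy, z=hλ:
  k1=λy_n ⇒ h·k1=z·y_n;  k2=λ(1+9/13z)y_n ⇒ h·k2=z(1+9/13z)y_n
  y_{n+1}/y_n = 1 + 1/12z + 11/12z(1+9/13z) = 1 + z + 33/52z²
  ⇒ R(z) = 1 + z + 33/52z².

Find x<0 with |R(x)|<1.
x=-1.53: |R|=0.9556
R=1: x+33/52x²=0 ⇒ x=−52/33=-1.5758; min R=1−1/(4·33/52)=0.6061>−1
Confirm numerically:
  x=-1.317: |R|=0.78373 <1
  x=-0.721: |R|=0.60890 <1
  x=-0.720: |R|=0.60898 <1
  x=-0.690: |R|=0.61214 <1
  x=-2.093: |R|=1.68703 >1
  x=-2.059: |R|=1.63144 >1
  x=-1.880: |R|=1.36298 >1
So |R|<1 on (-1.5758, 0).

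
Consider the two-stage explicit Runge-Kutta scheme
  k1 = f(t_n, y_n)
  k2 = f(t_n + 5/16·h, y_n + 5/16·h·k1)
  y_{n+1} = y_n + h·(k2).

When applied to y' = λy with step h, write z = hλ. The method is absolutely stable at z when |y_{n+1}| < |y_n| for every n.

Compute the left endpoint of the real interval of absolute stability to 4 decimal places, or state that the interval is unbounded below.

z* = -3.2000.

With y'=λy (z=hλ):
  k1=λy_n ⇒ h·k1=z·y_n;  k2=λ(1+5/16z)y_n ⇒ h·k2=z(1+5/16z)y_n
  y_{n+1}/y_n = 1 + z(1+5/16z) = 1 + z + 5/16z²
  so R(z) = 1 + z + 5/16z².

Boundary: |R(x)|=1, x<0.
x=-1.7: |R|=0.2031
R=1: x+5/16x²=0 ⇒ x=−16/5=-3.2000; min R=1−1/(4·5/16)=0.2000>−1
Confirm numerically:
  x=-2.228: |R|=0.32325 <1
  x=-1.363: |R|=0.21755 <1
  x=-1.311: |R|=0.22610 <1
  x=-3.746: |R|=1.63916 >1
  x=-3.487: |R|=1.31274 >1
So |R|<1 on (-3.2000, 0).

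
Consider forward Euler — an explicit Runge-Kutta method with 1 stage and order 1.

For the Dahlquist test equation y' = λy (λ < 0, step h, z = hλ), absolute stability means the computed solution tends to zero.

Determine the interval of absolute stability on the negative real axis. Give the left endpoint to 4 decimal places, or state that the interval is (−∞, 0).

(-2.0000, 0).

Set f=λy, z=hλ:
  order 1, 1-stage ⇒ R(z)=1+z
  (e.g. R(-1.37)=-0.37000, |R|=0.37000)

Need |R(x)|<1, x<0.
x=-1.37: |R|=0.3700
|R(-1.7)|=0.7000 |R(-1.38)|=0.3800 |R(-0.68)|=0.3200
Bisect:
  x_lo=-2.7319 |R|=1.7319  x_hi=-0.1498 |R|=0.8502
  mid=-1.44085 |R|=0.44085 →hi
  mid=-2.08640 |R|=1.08640 →lo
  mid=-1.76362 |R|=0.76362 →hi
  mid=-1.92501 |R|=0.92501 →hi
  mid=-2.00570 |R|=1.00570 →lo
  mid=-1.96536 |R|=0.96536 →hi
  mid=-1.98553 |R|=0.98553 →hi
  mid=-1.99562 |R|=0.99562 →hi
  mid=-2.00066 |R|=1.00066 →lo
  ...
  [-2.00003,-1.99987] ⇒ x*=-2.0000
Interval (-2.0000, 0).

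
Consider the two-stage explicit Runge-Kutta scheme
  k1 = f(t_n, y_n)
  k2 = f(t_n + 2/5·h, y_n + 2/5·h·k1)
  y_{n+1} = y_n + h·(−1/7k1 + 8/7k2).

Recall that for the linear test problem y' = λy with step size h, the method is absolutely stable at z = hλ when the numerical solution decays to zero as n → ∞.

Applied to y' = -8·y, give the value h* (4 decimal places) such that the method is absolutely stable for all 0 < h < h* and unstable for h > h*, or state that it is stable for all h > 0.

(-2.1875,0); λ=-8 ⇒ h* = (35/16)/8 = 0.2734.

On y'=λy, z=hλ:
  k1=λy_n ⇒ h·k1=z·y_n;  k2=λ(1+2/5z)y_n ⇒ h·k2=z(1+2/5z)y_n
  y_{n+1}/y_n = 1 − 1/7z + 8/7z(1+2/5z) = 1 + z + 16/35z²
  Hence R(z) = 1 + z + 16/35z².

Find x<0 with |R(x)|<1.
x=-0.5: |R|=0.6143
R=1: x+16/35x²=0 ⇒ x=−35/16=-2.1875; min R=1−1/(4·16/35)=0.4531>−1
Confirm numerically:
  x=-2.163: |R|=0.97577 <1
  x=-2.147: |R|=0.96025 <1
  x=-1.771: |R|=0.66280 <1
  x=-1.217: |R|=0.46007 <1
  x=-2.700: |R|=1.63257 >1
  x=-2.653: |R|=1.56456 >1
  x=-2.321: |R|=1.14165 >1
So |R|<1 on (-2.1875, 0).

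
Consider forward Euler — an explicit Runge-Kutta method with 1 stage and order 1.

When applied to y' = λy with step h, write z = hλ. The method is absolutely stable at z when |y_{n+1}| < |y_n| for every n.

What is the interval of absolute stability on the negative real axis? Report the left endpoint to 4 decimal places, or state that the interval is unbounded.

On y'=λy, z=hλ:
  order 1, 1-stage ⇒ R(z)=1+z
  (e.g. R(-0.99)=0.01000, |R|=0.01000)

Find x<0 with |R(x)|<1.
x=-0.99: |R|=0.0100
|R(-1.75)|=0.7500 |R(-1.52)|=0.5200 |R(-0.84)|=0.1600
Bisect:
  x_lo=-2.6476 |R|=1.6476  x_hi=-0.0649 |R|=0.9351
  mid=-1.35624 |R|=0.35624 →hi
  mid=-2.00192 |R|=1.00192 →lo
  mid=-1.67908 |R|=0.67908 →hi
  mid=-1.84050 |R|=0.84050 →hi
  mid=-1.92121 |R|=0.92121 →hi
  mid=-1.96157 |R|=0.96157 →hi
  mid=-1.98174 |R|=0.98174 →hi
  ...
  [-2.00003,-1.99987] ⇒ x*=-2.0000
Interval (-2.0000, 0).

(-2.0000, 0).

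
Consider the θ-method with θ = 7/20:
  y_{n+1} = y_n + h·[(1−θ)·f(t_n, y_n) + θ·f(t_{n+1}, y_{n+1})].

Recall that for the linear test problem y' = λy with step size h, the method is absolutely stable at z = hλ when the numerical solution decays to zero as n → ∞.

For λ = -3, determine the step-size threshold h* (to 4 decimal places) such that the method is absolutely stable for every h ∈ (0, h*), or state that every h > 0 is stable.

(-6.6667,0); λ=-3 ⇒ h* = (20/3)/3 = 2.2222.

On y'=λy, z=hλ:
  y_{n+1} = y_n + z·[13/20·y_n + 7/20·y_{n+1}] ⇒ (1 − 7/20z)y_{n+1} = (1 + 13/20z)y_n
  R(z) = (1 + 13/20z)/(1 − 7/20z).

Find x<0 with |R(x)|<1.
x=-0.35: |R|=0.6882
R=−1: 1+13/20x = −1+7/20x ⇒ -3/10x=2 ⇒ x=2/(-3/10)=-6.6667
Confirm numerically:
  x=-6.272: |R|=0.96294 <1
  x=-5.545: |R|=0.88557 <1
  x=-5.019: |R|=0.82069 <1
  x=-7.231: |R|=1.04795 >1
  x=-6.861: |R|=1.01714 >1
Interval (-6.6667, 0).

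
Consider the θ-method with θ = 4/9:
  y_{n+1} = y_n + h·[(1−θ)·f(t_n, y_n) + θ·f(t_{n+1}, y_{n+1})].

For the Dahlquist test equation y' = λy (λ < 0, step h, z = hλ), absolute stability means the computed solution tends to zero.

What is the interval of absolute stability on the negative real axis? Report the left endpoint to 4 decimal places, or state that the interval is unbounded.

z∈(-18.0000,0).

Test eqn y'=λy, z=hλ:
  y_{n+1} = y_n + z·[5/9·y_n + 4/9·y_{n+1}] ⇒ (1 − 4/9z)y_{n+1} = (1 + 5/9z)y_n
  so R(z) = (1 + 5/9z)/(1 − 4/9z).

Find x<0 with |R(x)|<1.
x=-1.21: |R|=0.2132
R=−1: 1+5/9x = −1+4/9x ⇒ -1/9x=2 ⇒ x=2/(-1/9)=-18.0000
Confirm numerically:
  x=-13.648: |R|=0.93156 <1
  x=-7.940: |R|=0.75319 <1
  x=-7.234: |R|=0.71621 <1
  x=-18.513: |R|=1.00618 >1
  x=-18.187: |R|=1.00229 >1
Interval (-18.0000, 0).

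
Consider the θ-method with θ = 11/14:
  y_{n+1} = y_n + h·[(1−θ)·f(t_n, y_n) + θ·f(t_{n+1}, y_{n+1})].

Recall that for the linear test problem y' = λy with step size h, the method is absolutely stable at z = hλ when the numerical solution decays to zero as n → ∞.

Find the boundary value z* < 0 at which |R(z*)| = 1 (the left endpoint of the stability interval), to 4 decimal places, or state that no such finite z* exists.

Set f=λy, z=hλ:
  y_{n+1} = y_n + z·[3/14·y_n + 11/14·y_{n+1}] ⇒ (1 − 11/14z)y_{n+1} = (1 + 3/14z)y_n
  so R(z) = (1 + 3/14z)/(1 − 11/14z).

Need |R(x)|<1, x<0.
x=-0.92: |R|=0.4660
x=-2: |R|=0.2222
x=-10: |R|=0.1290
x=-100: |R|=0.2567
θ=11/14≥1/2 ⇒ |1+3/14x|<|1−11/14x| ∀x<0 ⇒ stable on all of ℝ⁻.

interval (−∞, 0).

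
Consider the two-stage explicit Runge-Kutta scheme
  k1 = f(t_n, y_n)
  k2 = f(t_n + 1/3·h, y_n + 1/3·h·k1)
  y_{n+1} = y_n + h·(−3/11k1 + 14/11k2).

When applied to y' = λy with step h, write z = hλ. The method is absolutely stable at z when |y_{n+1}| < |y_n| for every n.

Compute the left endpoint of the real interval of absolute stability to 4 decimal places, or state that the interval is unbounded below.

z* = -2.3571.

With y'=λy (z=hλ):
  k1=λy_n ⇒ h·k1=z·y_n;  k2=λ(1+1/3z)y_n ⇒ h·k2=z(1+1/3z)y_n
  y_{n+1}/y_n = 1 − 3/11z + 14/11z(1+1/3z) = 1 + z + 14/33z²
  ⇒ R(z) = 1 + z + 14/33z².

Boundary: |R(x)|=1, x<0.
x=-1.16: |R|=0.4109
R=1: x+14/33x²=0 ⇒ x=−33/14=-2.3571; min R=1−1/(4·14/33)=0.4107>−1
Confirm numerically:
  x=-2.196: |R|=0.84987 <1
  x=-1.967: |R|=0.67443 <1
  x=-1.445: |R|=0.44083 <1
  x=-1.263: |R|=0.41374 <1
  x=-2.947: |R|=1.73746 >1
  x=-2.798: |R|=1.52331 >1
  x=-2.689: |R|=1.37858 >1
So |R|<1 on (-2.3571, 0).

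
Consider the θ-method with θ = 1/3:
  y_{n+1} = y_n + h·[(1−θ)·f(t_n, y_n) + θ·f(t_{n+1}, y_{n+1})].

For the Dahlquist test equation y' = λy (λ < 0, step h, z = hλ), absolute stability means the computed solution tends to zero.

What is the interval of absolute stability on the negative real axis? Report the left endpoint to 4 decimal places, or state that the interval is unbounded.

On y'=λy, z=hλ:
  y_{n+1} = y_n + z·[2/3·y_n + 1/3·y_{n+1}] ⇒ (1 − 1/3z)y_{n+1} = (1 + 2/3z)y_n
  ⇒ R(z) = (1 + 2/3z)/(1 − 1/3z).

Need |R(x)|<1, x<0.
x=-1.56: |R|=0.0263
R=−1: 1+2/3x = −1+1/3x ⇒ -1/3x=2 ⇒ x=2/(-1/3)=-6.0000
Confirm numerically:
  x=-3.385: |R|=0.59045 <1
  x=-3.080: |R|=0.51974 <1
  x=-2.963: |R|=0.49069 <1
  x=-6.330: |R|=1.03537 >1
  x=-6.253: |R|=1.02734 >1
  x=-6.188: |R|=1.02046 >1
Stable set (-6.0000, 0).

(-6.0000, 0).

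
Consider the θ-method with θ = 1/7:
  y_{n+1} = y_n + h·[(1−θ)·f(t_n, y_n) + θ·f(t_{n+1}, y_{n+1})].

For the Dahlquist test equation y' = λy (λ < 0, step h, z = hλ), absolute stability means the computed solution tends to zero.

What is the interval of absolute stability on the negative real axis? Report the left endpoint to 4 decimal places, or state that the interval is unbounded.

z∈(-2.8000,0).

Test eqn y'=λy, z=hλ:
  y_{n+1} = y_n + z·[6/7·y_n + 1/7·y_{n+1}] ⇒ (1 − 1/7z)y_{n+1} = (1 + 6/7z)y_n
  so R(z) = (1 + 6/7z)/(1 − 1/7z).

Boundary: |R(x)|=1, x<0.
x=-1.74: |R|=0.3936
R=−1: 1+6/7x = −1+1/7x ⇒ -5/7x=2 ⇒ x=2/(-5/7)=-2.8000
Confirm numerically:
  x=-2.010: |R|=0.56160 <1
  x=-1.760: |R|=0.40639 <1
  x=-1.470: |R|=0.21488 <1
  x=-1.276: |R|=0.07927 <1
  x=-3.279: |R|=1.23300 >1
  x=-2.945: |R|=1.07290 >1
So |R|<1 on (-2.8000, 0).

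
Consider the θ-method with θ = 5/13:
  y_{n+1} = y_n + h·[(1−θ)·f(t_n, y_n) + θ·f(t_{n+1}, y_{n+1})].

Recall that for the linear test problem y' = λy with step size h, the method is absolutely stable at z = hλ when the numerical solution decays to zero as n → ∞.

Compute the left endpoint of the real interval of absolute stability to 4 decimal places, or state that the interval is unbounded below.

z* = -8.6667.

Set f=λy, z=hλ:
  y_{n+1} = y_n + z·[8/13·y_n + 5/13·y_{n+1}] ⇒ (1 − 5/13z)y_{n+1} = (1 + 8/13z)y_n
  R(z) = (1 + 8/13z)/(1 − 5/13z).

Boundary: |R(x)|=1, x<0.
x=-1.69: |R|=0.0242
R=−1: 1+8/13x = −1+5/13x ⇒ -3/13x=2 ⇒ x=2/(-3/13)=-8.6667
Confirm numerically:
  x=-5.902: |R|=0.80489 <1
  x=-5.793: |R|=0.79457 <1
  x=-4.853: |R|=0.69298 <1
  x=-9.191: |R|=1.02668 >1
  x=-9.067: |R|=1.02059 >1
  x=-8.820: |R|=1.00806 >1
So |R|<1 on (-8.6667, 0).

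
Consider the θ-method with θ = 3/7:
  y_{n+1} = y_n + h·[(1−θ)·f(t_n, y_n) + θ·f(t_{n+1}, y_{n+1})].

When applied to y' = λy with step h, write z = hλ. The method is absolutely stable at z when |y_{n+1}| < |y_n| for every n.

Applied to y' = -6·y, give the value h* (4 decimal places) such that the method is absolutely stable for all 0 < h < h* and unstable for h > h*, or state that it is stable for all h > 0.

(-14.0000,0); λ=-6 ⇒ h* = (14)/6 = 2.3333.

Set f=λy, z=hλ:
  y_{n+1} = y_n + z·[4/7·y_n + 3/7·y_{n+1}] ⇒ (1 − 3/7z)y_{n+1} = (1 + 4/7z)y_n
  Hence R(z) = (1 + 4/7z)/(1 − 3/7z).

Need |R(x)|<1, x<0.
x=-1.29: |R|=0.1693
R=−1: 1+4/7x = −1+3/7x ⇒ -1/7x=2 ⇒ x=2/(-1/7)=-14.0000
Confirm numerically:
  x=-12.288: |R|=0.96097 <1
  x=-12.102: |R|=0.95617 <1
  x=-9.482: |R|=0.87254 <1
  x=-7.167: |R|=0.76025 <1
  x=-14.509: |R|=1.01007 >1
  x=-14.328: |R|=1.00656 >1
  x=-14.278: |R|=1.00558 >1
So |R|<1 on (-14.0000, 0).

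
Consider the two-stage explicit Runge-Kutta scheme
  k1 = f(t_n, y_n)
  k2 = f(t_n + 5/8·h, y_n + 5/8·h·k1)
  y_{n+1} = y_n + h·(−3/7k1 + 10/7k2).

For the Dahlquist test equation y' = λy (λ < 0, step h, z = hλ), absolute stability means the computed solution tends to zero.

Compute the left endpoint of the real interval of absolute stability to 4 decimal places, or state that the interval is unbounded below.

On y'=λy, z=hλ:
  k1=λy_n ⇒ h·k1=z·y_n;  k2=λ(1+5/8z)y_n ⇒ h·k2=z(1+5/8z)y_n
  y_{n+1}/y_n = 1 − 3/7z + 10/7z(1+5/8z) = 1 + z + 25/28z²
  so R(z) = 1 + z + 25/28z².

Need |R(x)|<1, x<0.
x=-0.33: |R|=0.7672
R=1: x+25/28x²=0 ⇒ x=−28/25=-1.1200; min R=1−1/(4·25/28)=0.7200>−1
Confirm numerically:
  x=-1.043: |R|=0.92829 <1
  x=-0.832: |R|=0.78606 <1
  x=-0.596: |R|=0.72116 <1
  x=-1.448: |R|=1.42406 >1
  x=-1.324: |R|=1.24116 >1
So |R|<1 on (-1.1200, 0).

left endpoint -1.1200.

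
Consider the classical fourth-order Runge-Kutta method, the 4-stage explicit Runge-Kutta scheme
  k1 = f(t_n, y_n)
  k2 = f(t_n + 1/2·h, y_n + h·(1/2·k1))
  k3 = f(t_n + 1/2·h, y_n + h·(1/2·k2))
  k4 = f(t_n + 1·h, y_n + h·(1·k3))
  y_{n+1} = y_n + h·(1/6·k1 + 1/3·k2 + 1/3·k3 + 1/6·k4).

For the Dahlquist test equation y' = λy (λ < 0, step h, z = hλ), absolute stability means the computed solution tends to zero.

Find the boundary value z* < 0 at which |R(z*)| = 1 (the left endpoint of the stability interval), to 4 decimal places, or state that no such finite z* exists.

z* = -2.7853.

Test eqn y'=λy, z=hλ:
  order 4, 4-stage ⇒ R(z)=1+z+z^2/2+z^3/6+z^4/24
  (e.g. R(-1.44)=0.27830, |R|=0.27830)

Boundary: |R(x)|=1, x<0.
x=-1.44: |R|=0.2783
|R(-1.76)|=0.2800 |R(-0.97)|=0.3852 |R(-0.6)|=0.5494
Bisect:
  x_lo=-3.4197 |R|=2.4606  x_hi=-0.2506 |R|=0.7783
  mid=-1.83516 |R|=0.29126 →hi
  mid=-2.62744 |R|=0.78695 →hi
  mid=-3.02358 |R|=1.42286 →lo
  mid=-2.82551 |R|=1.06235 →lo
  mid=-2.72648 |R|=0.91488 →hi
  mid=-2.77599 |R|=0.98607 →hi
  mid=-2.80075 |R|=1.02356 →lo
  mid=-2.78837 |R|=1.00465 →lo
  ...
  [-2.78547,-2.78528] ⇒ x*=-2.7853
So |R|<1 on (-2.7853, 0).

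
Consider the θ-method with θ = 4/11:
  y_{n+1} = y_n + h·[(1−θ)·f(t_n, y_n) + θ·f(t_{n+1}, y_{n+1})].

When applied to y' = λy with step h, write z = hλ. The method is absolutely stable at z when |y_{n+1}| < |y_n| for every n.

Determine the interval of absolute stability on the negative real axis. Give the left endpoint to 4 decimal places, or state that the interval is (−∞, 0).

With y'=λy (z=hλ):
  y_{n+1} = y_n + z·[7/11·y_n + 4/11·y_{n+1}] ⇒ (1 − 4/11z)y_{n+1} = (1 + 7/11z)y_n
  Hence R(z) = (1 + 7/11z)/(1 − 4/11z).

Boundary: |R(x)|=1, x<0.
x=-1.69: |R|=0.0467
R=−1: 1+7/11x = −1+4/11x ⇒ -3/11x=2 ⇒ x=2/(-3/11)=-7.3333
Confirm numerically:
  x=-7.154: |R|=0.98642 <1
  x=-6.983: |R|=0.97300 <1
  x=-6.731: |R|=0.95235 <1
  x=-3.643: |R|=0.56707 <1
  x=-7.754: |R|=1.03004 >1
  x=-7.647: |R|=1.02263 >1
  x=-7.607: |R|=1.01982 >1
Interval (-7.3333, 0).

z∈(-7.3333,0).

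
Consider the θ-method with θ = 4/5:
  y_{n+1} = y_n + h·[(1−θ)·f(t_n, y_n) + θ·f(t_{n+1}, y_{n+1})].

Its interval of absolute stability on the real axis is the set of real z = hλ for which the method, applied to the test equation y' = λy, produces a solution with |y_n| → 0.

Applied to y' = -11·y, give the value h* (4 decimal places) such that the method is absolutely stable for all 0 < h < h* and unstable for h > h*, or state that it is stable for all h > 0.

On y'=λy, z=hλ:
  y_{n+1} = y_n + z·[1/5·y_n + 4/5·y_{n+1}] ⇒ (1 − 4/5z)y_{n+1} = (1 + 1/5z)y_n
  R(z) = (1 + 1/5z)/(1 − 4/5z).

Find x<0 with |R(x)|<1.
x=-1.73: |R|=0.2743
x=-2: |R|=0.2308
x=-10: |R|=0.1111
x=-100: |R|=0.2346
θ=4/5≥1/2 ⇒ |1+1/5x|<|1−4/5x| ∀x<0 ⇒ stable on all of ℝ⁻.

unbounded; (−∞, 0). Any h>0 works for λ=-11.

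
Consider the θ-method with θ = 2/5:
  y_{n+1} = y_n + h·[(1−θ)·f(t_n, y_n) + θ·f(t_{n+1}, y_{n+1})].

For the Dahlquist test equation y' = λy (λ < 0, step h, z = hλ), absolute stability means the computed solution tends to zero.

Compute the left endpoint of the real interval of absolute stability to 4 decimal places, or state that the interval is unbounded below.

On y'=λy, z=hλ:
  y_{n+1} = y_n + z·[3/5·y_n + 2/5·y_{n+1}] ⇒ (1 − 2/5z)y_{n+1} = (1 + 3/5z)y_n
  Hence R(z) = (1 + 3/5z)/(1 − 2/5z).

Boundary: |R(x)|=1, x<0.
x=-0.65: |R|=0.4841
R=−1: 1+3/5x = −1+2/5x ⇒ -1/5x=2 ⇒ x=2/(-1/5)=-10.0000
Confirm numerically:
  x=-6.977: |R|=0.84051 <1
  x=-6.217: |R|=0.78301 <1
  x=-6.028: |R|=0.76712 <1
  x=-4.065: |R|=0.54798 <1
  x=-10.442: |R|=1.01708 >1
  x=-10.211: |R|=1.00830 >1
  x=-10.110: |R|=1.00436 >1
Stable set (-10.0000, 0).

z* = -10.0000.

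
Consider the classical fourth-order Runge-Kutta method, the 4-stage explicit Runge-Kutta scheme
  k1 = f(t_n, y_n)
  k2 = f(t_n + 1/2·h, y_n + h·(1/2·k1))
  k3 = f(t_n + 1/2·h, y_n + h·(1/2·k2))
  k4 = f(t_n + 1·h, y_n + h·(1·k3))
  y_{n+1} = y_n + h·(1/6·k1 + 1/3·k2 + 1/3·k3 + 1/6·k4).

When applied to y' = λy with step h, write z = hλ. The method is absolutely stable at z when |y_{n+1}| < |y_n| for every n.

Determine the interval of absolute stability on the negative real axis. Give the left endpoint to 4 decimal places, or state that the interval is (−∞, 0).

z∈(-2.7853,0).

Set f=λy, z=hλ:
  order 4, 4-stage ⇒ R(z)=1+z+z^2/2+z^3/6+z^4/24
  (e.g. R(-0.69)=0.50274, |R|=0.50274)

Need |R(x)|<1, x<0.
x=-0.69: |R|=0.5027
|R(-2.28)|=0.4698 |R(-1.17)|=0.3256 |R(-0.87)|=0.4226
Bisect:
  x_lo=-3.1929 |R|=1.8099  x_hi=-0.2496 |R|=0.7791
  mid=-1.72128 |R|=0.27591 →hi
  mid=-2.45711 |R|=0.60792 →hi
  mid=-2.82503 |R|=1.06157 →lo
  mid=-2.64107 |R|=0.80345 →hi
  mid=-2.73305 |R|=0.92404 →hi
  mid=-2.77904 |R|=0.99061 →hi
  mid=-2.80203 |R|=1.02553 →lo
  ...
  [-2.78532,-2.78514] ⇒ x*=-2.7853
Stable set (-2.7853, 0).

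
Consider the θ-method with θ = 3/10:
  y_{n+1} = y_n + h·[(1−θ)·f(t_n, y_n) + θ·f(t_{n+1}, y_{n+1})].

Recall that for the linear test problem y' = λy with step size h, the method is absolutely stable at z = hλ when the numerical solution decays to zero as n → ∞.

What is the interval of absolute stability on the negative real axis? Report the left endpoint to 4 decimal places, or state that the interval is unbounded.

Test eqn y'=λy, z=hλ:
  y_{n+1} = y_n + z·[7/10·y_n + 3/10·y_{n+1}] ⇒ (1 − 3/10z)y_{n+1} = (1 + 7/10z)y_n
  R(z) = (1 + 7/10z)/(1 − 3/10z).

Boundary: |R(x)|=1, x<0.
x=-1.34: |R|=0.0442
R=−1: 1+7/10x = −1+3/10x ⇒ -2/5x=2 ⇒ x=2/(-2/5)=-5.0000
Confirm numerically:
  x=-3.746: |R|=0.76382 <1
  x=-2.467: |R|=0.41773 <1
  x=-2.276: |R|=0.35251 <1
  x=-5.301: |R|=1.04648 >1
  x=-5.262: |R|=1.04064 >1
Stable set (-5.0000, 0).

z∈(-5.0000,0).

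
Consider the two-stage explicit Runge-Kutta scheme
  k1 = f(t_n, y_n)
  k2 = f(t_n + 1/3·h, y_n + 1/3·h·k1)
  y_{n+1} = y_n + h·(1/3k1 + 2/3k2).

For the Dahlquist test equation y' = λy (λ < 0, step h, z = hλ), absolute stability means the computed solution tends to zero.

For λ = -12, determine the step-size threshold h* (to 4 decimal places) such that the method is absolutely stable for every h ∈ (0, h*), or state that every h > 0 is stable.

With y'=λy (z=hλ):
  k1=λy_n ⇒ h·k1=z·y_n;  k2=λ(1+1/3z)y_n ⇒ h·k2=z(1+1/3z)y_n
  y_{n+1}/y_n = 1 + 1/3z + 2/3z(1+1/3z) = 1 + z + 2/9z²
  Hence R(z) = 1 + z + 2/9z².

Find x<0 with |R(x)|<1.
x=-0.97: |R|=0.2391
R=1: x+2/9x²=0 ⇒ x=−9/2=-4.5000; min R=1−1/(4·2/9)=-0.1250>−1
Confirm numerically:
  x=-3.560: |R|=0.25636 <1
  x=-2.870: |R|=0.03958 <1
  x=-2.186: |R|=0.12409 <1
  x=-4.925: |R|=1.46514 >1
  x=-4.852: |R|=1.37953 >1
Stable set (-4.5000, 0).

(-4.5000,0); λ=-12 ⇒ h* = (9/2)/12 = 0.3750.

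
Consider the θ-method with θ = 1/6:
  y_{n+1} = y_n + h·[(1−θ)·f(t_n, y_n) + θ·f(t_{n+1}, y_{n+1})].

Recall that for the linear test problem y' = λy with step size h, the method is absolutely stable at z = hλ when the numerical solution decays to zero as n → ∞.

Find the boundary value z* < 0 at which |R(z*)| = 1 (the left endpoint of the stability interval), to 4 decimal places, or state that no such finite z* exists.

On y'=λy, z=hλ:
  y_{n+1} = y_n + z·[5/6·y_n + 1/6·y_{n+1}] ⇒ (1 − 1/6z)y_{n+1} = (1 + 5/6z)y_n
  Hence R(z) = (1 + 5/6z)/(1 − 1/6z).

Need |R(x)|<1, x<0.
x=-0.99: |R|=0.1502
R=−1: 1+5/6x = −1+1/6x ⇒ -2/3x=2 ⇒ x=2/(-2/3)=-3.0000
Confirm numerically:
  x=-2.697: |R|=0.86064 <1
  x=-2.067: |R|=0.53737 <1
  x=-1.932: |R|=0.46142 <1
  x=-1.829: |R|=0.40171 <1
  x=-3.290: |R|=1.12487 >1
  x=-3.145: |R|=1.06342 >1
Stable set (-3.0000, 0).

left endpoint -3.0000.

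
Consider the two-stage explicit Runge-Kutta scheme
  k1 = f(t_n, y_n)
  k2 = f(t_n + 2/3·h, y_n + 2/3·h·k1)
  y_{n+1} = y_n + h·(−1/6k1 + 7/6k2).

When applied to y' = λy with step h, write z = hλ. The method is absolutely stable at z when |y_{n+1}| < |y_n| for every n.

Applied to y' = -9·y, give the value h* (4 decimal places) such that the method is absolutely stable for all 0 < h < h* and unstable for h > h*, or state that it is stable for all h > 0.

(-1.2857,0); λ=-9 ⇒ h* = (9/7)/9 = 0.1429.

On y'=λy, z=hλ:
  k1=λy_n ⇒ h·k1=z·y_n;  k2=λ(1+2/3z)y_n ⇒ h·k2=z(1+2/3z)y_n
  y_{n+1}/y_n = 1 − 1/6z + 7/6z(1+2/3z) = 1 + z + 7/9z²
  R(z) = 1 + z + 7/9z².

Find x<0 with |R(x)|<1.
x=-1.79: |R|=1.7021
R=1: x+7/9x²=0 ⇒ x=−9/7=-1.2857; min R=1−1/(4·7/9)=0.6786>−1
Confirm numerically:
  x=-1.050: |R|=0.80750 <1
  x=-1.009: |R|=0.78284 <1
  x=-0.768: |R|=0.69075 <1
  x=-0.529: |R|=0.68865 <1
  x=-1.661: |R|=1.48483 >1
  x=-1.572: |R|=1.35003 >1
  x=-1.336: |R|=1.05225 >1
Interval (-1.2857, 0).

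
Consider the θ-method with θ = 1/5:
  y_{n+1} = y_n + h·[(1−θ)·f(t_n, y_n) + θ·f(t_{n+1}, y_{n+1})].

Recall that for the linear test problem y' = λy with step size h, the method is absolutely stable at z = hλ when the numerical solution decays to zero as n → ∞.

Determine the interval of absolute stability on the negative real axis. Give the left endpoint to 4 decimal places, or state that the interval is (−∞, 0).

Set f=λy, z=hλ:
  y_{n+1} = y_n + z·[4/5·y_n + 1/5·y_{n+1}] ⇒ (1 − 1/5z)y_{n+1} = (1 + 4/5z)y_n
  R(z) = (1 + 4/5z)/(1 − 1/5z).

Find x<0 with |R(x)|<1.
x=-1: |R|=0.1667
R=−1: 1+4/5x = −1+1/5x ⇒ -3/5x=2 ⇒ x=2/(-3/5)=-3.3333
Confirm numerically:
  x=-3.275: |R|=0.97885 <1
  x=-2.662: |R|=0.73714 <1
  x=-2.252: |R|=0.55268 <1
  x=-1.996: |R|=0.42653 <1
  x=-3.882: |R|=1.18532 >1
  x=-3.594: |R|=1.09099 >1
So |R|<1 on (-3.3333, 0).

(-3.3333, 0).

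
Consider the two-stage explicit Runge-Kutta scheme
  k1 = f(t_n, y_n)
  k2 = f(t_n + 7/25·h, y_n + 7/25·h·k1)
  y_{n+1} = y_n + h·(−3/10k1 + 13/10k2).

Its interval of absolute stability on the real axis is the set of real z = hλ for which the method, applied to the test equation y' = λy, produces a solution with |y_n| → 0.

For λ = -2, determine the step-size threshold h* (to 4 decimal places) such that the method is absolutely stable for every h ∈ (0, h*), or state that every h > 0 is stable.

Set f=λy, z=hλ:
  k1=λy_n ⇒ h·k1=z·y_n;  k2=λ(1+7/25z)y_n ⇒ h·k2=z(1+7/25z)y_n
  y_{n+1}/y_n = 1 − 3/10z + 13/10z(1+7/25z) = 1 + z + 91/250z²
  so R(z) = 1 + z + 91/250z².

Find x<0 with |R(x)|<1.
x=-0.95: |R|=0.3785
R=1: x+91/250x²=0 ⇒ x=−250/91=-2.7473; min R=1−1/(4·91/250)=0.3132>−1
Confirm numerically:
  x=-2.053: |R|=0.48119 <1
  x=-1.908: |R|=0.41713 <1
  x=-1.894: |R|=0.41175 <1
  x=-1.541: |R|=0.32338 <1
  x=-3.324: |R|=1.69783 >1
  x=-3.319: |R|=1.69074 >1
  x=-3.267: |R|=1.61808 >1
Stable set (-2.7473, 0).

(-2.7473,0); λ=-2 ⇒ h* = (250/91)/2 = 1.3736.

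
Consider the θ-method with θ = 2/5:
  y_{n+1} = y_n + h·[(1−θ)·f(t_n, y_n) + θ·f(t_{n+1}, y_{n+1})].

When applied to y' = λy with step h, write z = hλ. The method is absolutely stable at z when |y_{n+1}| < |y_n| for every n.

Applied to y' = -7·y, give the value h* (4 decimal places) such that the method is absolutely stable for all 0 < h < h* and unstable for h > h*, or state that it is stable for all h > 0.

(-10.0000,0); λ=-7 ⇒ h* = (10)/7 = 1.4286.

With y'=λy (z=hλ):
  y_{n+1} = y_n + z·[3/5·y_n + 2/5·y_{n+1}] ⇒ (1 − 2/5z)y_{n+1} = (1 + 3/5z)y_n
  ⇒ R(z) = (1 + 3/5z)/(1 − 2/5z).

Boundary: |R(x)|=1, x<0.
x=-0.63: |R|=0.4968
R=−1: 1+3/5x = −1+2/5x ⇒ -1/5x=2 ⇒ x=2/(-1/5)=-10.0000
Confirm numerically:
  x=-6.233: |R|=0.78432 <1
  x=-5.567: |R|=0.72524 <1
  x=-4.723: |R|=0.63471 <1
  x=-4.436: |R|=0.59890 <1
  x=-10.499: |R|=1.01919 >1
  x=-10.439: |R|=1.01696 >1
  x=-10.039: |R|=1.00156 >1
Interval (-10.0000, 0).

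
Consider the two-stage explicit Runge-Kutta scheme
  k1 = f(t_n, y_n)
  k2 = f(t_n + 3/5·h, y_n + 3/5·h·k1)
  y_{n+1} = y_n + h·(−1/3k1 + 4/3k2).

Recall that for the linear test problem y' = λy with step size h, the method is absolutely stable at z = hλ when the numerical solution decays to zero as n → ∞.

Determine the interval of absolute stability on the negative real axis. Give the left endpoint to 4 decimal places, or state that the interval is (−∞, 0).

Test eqn y'=λy, z=hλ:
  k1=λy_n ⇒ h·k1=z·y_n;  k2=λ(1+3/5z)y_n ⇒ h·k2=z(1+3/5z)y_n
  y_{n+1}/y_n = 1 − 1/3z + 4/3z(1+3/5z) = 1 + z + 4/5z²
  R(z) = 1 + z + 4/5z².

Need |R(x)|<1, x<0.
x=-1.58: |R|=1.4171
R=1: x+4/5x²=0 ⇒ x=−5/4=-1.2500; min R=1−1/(4·4/5)=0.6875>−1
Confirm numerically:
  x=-0.760: |R|=0.70208 <1
  x=-0.562: |R|=0.69068 <1
  x=-0.509: |R|=0.69826 <1
  x=-1.767: |R|=1.73083 >1
  x=-1.530: |R|=1.34272 >1
So |R|<1 on (-1.2500, 0).

(-1.2500, 0).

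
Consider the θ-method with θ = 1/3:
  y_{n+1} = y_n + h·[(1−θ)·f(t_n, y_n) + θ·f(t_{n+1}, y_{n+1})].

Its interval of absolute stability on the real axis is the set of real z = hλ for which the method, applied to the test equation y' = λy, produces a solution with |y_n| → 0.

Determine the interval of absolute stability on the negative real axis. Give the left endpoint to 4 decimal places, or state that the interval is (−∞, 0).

z∈(-6.0000,0).

With y'=λy (z=hλ):
  y_{n+1} = y_n + z·[2/3·y_n + 1/3·y_{n+1}] ⇒ (1 − 1/3z)y_{n+1} = (1 + 2/3z)y_n
  ⇒ R(z) = (1 + 2/3z)/(1 − 1/3z).

Need |R(x)|<1, x<0.
x=-0.88: |R|=0.3196
R=−1: 1+2/3x = −1+1/3x ⇒ -1/3x=2 ⇒ x=2/(-1/3)=-6.0000
Confirm numerically:
  x=-3.872: |R|=0.69034 <1
  x=-3.560: |R|=0.62805 <1
  x=-3.324: |R|=0.57685 <1
  x=-2.683: |R|=0.41633 <1
  x=-6.388: |R|=1.04133 >1
  x=-6.027: |R|=1.00299 >1
Stable set (-6.0000, 0).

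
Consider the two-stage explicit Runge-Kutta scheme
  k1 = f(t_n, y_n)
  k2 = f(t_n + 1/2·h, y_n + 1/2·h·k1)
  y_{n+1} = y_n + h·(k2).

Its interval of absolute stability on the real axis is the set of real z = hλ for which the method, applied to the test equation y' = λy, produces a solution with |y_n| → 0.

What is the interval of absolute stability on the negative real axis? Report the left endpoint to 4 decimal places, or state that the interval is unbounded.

Test eqn y'=λy, z=hλ:
  k1=λy_n ⇒ h·k1=z·y_n;  k2=λ(1+1/2z)y_n ⇒ h·k2=z(1+1/2z)y_n
  y_{n+1}/y_n = 1 + z(1+1/2z) = 1 + z + 1/2z²
  R(z) = 1 + z + 1/2z².

Solve |R(x)|<1 on ℝ⁻.
x=-0.64: |R|=0.5648
R=1: x+1/2x²=0 ⇒ x=−2=-2.0000; min R=1−1/(4·1/2)=0.5000>−1
Confirm numerically:
  x=-1.891: |R|=0.89694 <1
  x=-1.348: |R|=0.56055 <1
  x=-1.319: |R|=0.55088 <1
  x=-2.364: |R|=1.43025 >1
  x=-2.202: |R|=1.22240 >1
  x=-2.039: |R|=1.03976 >1
Stable set (-2.0000, 0).

(-2.0000, 0).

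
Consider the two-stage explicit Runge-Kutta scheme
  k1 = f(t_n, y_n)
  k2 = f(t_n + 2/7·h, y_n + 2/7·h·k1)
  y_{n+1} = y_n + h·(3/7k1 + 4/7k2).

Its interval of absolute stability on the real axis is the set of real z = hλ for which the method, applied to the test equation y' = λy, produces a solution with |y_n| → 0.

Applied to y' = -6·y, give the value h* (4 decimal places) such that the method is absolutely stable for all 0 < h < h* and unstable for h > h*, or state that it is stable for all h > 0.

With y'=λy (z=hλ):
  k1=λy_n ⇒ h·k1=z·y_n;  k2=λ(1+2/7z)y_n ⇒ h·k2=z(1+2/7z)y_n
  y_{n+1}/y_n = 1 + 3/7z + 4/7z(1+2/7z) = 1 + z + 8/49z²
  ⇒ R(z) = 1 + z + 8/49z².

Boundary: |R(x)|=1, x<0.
x=-1.24: |R|=0.0110
R=1: x+8/49x²=0 ⇒ x=−49/8=-6.1250; min R=1−1/(4·8/49)=-0.5312>−1
Confirm numerically:
  x=-5.845: |R|=0.73280 <1
  x=-3.759: |R|=0.45205 <1
  x=-3.665: |R|=0.47198 <1
  x=-3.314: |R|=0.52092 <1
  x=-6.686: |R|=1.61238 >1
  x=-6.242: |R|=1.11923 >1
  x=-6.148: |R|=1.02309 >1
So |R|<1 on (-6.1250, 0).

(-6.1250,0); λ=-6 ⇒ h* = (49/8)/6 = 1.0208.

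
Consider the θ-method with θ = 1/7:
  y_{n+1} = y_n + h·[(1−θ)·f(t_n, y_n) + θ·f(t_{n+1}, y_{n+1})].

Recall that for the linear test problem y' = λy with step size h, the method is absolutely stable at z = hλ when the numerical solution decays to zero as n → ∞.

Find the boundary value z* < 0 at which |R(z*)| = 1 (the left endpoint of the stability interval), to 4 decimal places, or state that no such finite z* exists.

On y'=λy, z=hλ:
  y_{n+1} = y_n + z·[6/7·y_n + 1/7·y_{n+1}] ⇒ (1 − 1/7z)y_{n+1} = (1 + 6/7z)y_n
  so R(z) = (1 + 6/7z)/(1 − 1/7z).

Boundary: |R(x)|=1, x<0.
x=-1.54: |R|=0.2623
R=−1: 1+6/7x = −1+1/7x ⇒ -5/7x=2 ⇒ x=2/(-5/7)=-2.8000
Confirm numerically:
  x=-1.836: |R|=0.45450 <1
  x=-1.814: |R|=0.44066 <1
  x=-1.122: |R|=0.03300 <1
  x=-3.099: |R|=1.14803 >1
  x=-3.007: |R|=1.10343 >1
Stable set (-2.8000, 0).

left endpoint -2.8000.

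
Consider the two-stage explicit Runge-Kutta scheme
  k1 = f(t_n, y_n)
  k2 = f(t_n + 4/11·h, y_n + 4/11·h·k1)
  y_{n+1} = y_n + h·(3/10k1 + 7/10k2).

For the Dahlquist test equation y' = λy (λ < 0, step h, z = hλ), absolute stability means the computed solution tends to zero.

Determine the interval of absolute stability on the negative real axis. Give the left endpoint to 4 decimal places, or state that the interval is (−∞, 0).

Set f=λy, z=hλ:
  k1=λy_n ⇒ h·k1=z·y_n;  k2=λ(1+4/11z)y_n ⇒ h·k2=z(1+4/11z)y_n
  y_{n+1}/y_n = 1 + 3/10z + 7/10z(1+4/11z) = 1 + z + 14/55z²
  R(z) = 1 + z + 14/55z².

Solve |R(x)|<1 on ℝ⁻.
x=-1.2: |R|=0.1665
R=1: x+14/55x²=0 ⇒ x=−55/14=-3.9286; min R=1−1/(4·14/55)=0.0179>−1
Confirm numerically:
  x=-3.785: |R|=0.86168 <1
  x=-3.686: |R|=0.77241 <1
  x=-2.461: |R|=0.08066 <1
  x=-1.737: |R|=0.03101 <1
  x=-4.366: |R|=1.48613 >1
  x=-4.025: |R|=1.09880 >1
Interval (-3.9286, 0).

z∈(-3.9286,0).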